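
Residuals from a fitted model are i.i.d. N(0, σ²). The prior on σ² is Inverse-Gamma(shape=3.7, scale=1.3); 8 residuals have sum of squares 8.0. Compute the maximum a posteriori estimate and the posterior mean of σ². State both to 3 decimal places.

Posterior: Inverse-Gamma(shape = 3.7+8/2 = 7.7, scale = 1.3+8.0/2 = 5.3).
Mode = β/(α+1) = 5.3/8.7 = 0.609.
Mean = β/(α−1) = 5.3/6.7 = 0.791.
Mean > mode: the posterior has a right tail.

MAP = 0.609, posterior mean = 0.791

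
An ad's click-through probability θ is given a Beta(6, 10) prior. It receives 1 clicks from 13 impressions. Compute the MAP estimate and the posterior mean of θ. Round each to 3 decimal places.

Posterior: Beta(6+1, 10+12) = Beta(7, 22).
Mode = (7−1)/(7+22−2) = 6/27 = 0.222.
Mean = 7/(7+22) = 7/29 = 0.241.

θ_MAP = 0.222, E[θ|data] = 0.241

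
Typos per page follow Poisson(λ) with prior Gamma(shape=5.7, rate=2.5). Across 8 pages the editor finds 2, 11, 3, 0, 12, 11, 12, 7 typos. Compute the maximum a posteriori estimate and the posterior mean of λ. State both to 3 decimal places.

Σ counts = 58. Posterior: Gamma(shape = 5.7+58 = 63.7, rate = 2.5+8 = 10.5).
Mode = (α−1)/β = 62.7/10.5 = 5.971.
Mean = α/β = 63.7/10.5 = 6.067.
Right-skewed posterior ⇒ mode < mean.

maximum a posteriori estimate = 5.971, posterior mean = 6.067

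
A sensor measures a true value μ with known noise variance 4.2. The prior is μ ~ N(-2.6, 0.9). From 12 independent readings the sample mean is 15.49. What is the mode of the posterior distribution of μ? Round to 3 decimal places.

10.425

Posterior for μ is Normal. Precision-weighted mean: (1/0.9·-2.6 + 12/4.2·15.49) / (1/0.9 + 12/4.2) = 10.425.
A Normal posterior is symmetric, so mode = mean.
This is the posterior mode — the MAP estimate.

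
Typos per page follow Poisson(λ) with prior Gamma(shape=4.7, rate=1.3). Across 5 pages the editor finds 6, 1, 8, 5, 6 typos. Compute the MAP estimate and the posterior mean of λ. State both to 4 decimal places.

Σ counts = 26. Posterior: Gamma(shape = 4.7+26 = 30.7, rate = 1.3+5 = 6.3).
Mode = (α−1)/β = 29.7/6.3 = 4.7143.
Mean = α/β = 30.7/6.3 = 4.8730.
The mean is pulled above the mode by the posterior's right skew.

λ_MAP = 4.7143, E[λ|data] = 4.8730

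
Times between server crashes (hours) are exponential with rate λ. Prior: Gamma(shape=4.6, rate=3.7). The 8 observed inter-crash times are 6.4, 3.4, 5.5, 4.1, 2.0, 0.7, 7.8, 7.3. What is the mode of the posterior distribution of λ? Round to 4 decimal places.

0.2836

Σ times = 37.2. Posterior: Gamma(shape = 4.6+8 = 12.6, rate = 3.7+37.2 = 40.9).
Mode = (α−1)/β = 11.6/40.9 = 0.2836.
Mean = α/β = 12.6/40.9 = 0.3081.
This is the posterior mode — the MAP estimate.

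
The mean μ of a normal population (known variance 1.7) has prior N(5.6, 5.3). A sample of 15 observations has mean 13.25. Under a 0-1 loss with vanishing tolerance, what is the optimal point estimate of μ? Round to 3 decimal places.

Posterior for μ is Normal. Precision-weighted mean: (1/5.3·5.6 + 15/1.7·13.25) / (1/5.3 + 15/1.7) = 13.090.
A Normal posterior is symmetric, so mode = mean.
This is the posterior mode — the MAP estimate.

13.090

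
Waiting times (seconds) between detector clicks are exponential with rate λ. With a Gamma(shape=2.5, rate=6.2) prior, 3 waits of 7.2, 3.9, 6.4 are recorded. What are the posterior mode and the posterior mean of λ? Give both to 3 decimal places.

MAP = 0.190; posterior mean = 0.232

Σ times = 17.5. Posterior: Gamma(shape = 2.5+3 = 5.5, rate = 6.2+17.5 = 23.7).
Mode = (α−1)/β = 4.5/23.7 = 0.190.
Mean = α/β = 5.5/23.7 = 0.232.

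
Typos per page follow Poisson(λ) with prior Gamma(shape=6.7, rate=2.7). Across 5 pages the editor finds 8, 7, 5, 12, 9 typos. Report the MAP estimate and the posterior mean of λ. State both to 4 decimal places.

MAP estimate = 6.0649, posterior mean = 6.1948

Σ counts = 41. Posterior: Gamma(shape = 6.7+41 = 47.7, rate = 2.7+5 = 7.7).
Mode = (α−1)/β = 46.7/7.7 = 6.0649.
Mean = α/β = 47.7/7.7 = 6.1948.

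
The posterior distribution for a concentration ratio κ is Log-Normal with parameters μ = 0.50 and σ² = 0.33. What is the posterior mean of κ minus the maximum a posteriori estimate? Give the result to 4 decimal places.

Mode = exp(μ − σ²) = exp(0.17) = 1.1853.
Mean = exp(μ + σ²/2) = exp(0.665) = 1.9445.
Difference = 1.9445 − 1.1853 = 0.7592.

0.7592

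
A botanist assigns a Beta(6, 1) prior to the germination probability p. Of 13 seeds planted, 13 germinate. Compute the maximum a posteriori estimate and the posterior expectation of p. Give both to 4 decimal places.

MAP: 1.0000. Posterior mean: 0.9500.

Posterior: Beta(6+13, 1+0) = Beta(19, 1).
Since β = 1 ≤ 1 and α > 1, the Beta density is monotone increasing on [0,1]; the mode is at 1.
Mean = 19/(19+1) = 0.9500.
Mode > mean: the posterior has a left tail.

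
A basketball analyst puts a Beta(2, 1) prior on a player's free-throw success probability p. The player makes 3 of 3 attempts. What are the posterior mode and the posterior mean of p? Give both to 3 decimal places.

Posterior: Beta(2+3, 1+0) = Beta(5, 1).
Since β = 1 ≤ 1 and α > 1, the Beta density is monotone increasing on [0,1]; the mode is at 1.
Mean = 5/(5+1) = 0.833.

MAP: 1.000. Posterior mean: 0.833.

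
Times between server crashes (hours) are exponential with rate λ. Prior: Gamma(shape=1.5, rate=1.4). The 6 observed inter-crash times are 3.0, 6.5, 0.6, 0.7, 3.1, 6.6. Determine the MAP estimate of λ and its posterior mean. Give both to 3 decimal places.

Σ times = 20.5. Posterior: Gamma(shape = 1.5+6 = 7.5, rate = 1.4+20.5 = 21.9).
Mode = (α−1)/β = 6.5/21.9 = 0.297.
Mean = α/β = 7.5/21.9 = 0.342.
The posterior is right-skewed, so the mean exceeds the mode.

MAP = 0.297, posterior mean = 0.342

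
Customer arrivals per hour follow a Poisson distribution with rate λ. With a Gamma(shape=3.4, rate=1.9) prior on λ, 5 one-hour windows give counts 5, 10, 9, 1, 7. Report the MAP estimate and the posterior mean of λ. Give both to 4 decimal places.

MAP estimate = 4.9855, posterior mean = 5.1304

Σ counts = 32. Posterior: Gamma(shape = 3.4+32 = 35.4, rate = 1.9+5 = 6.9).
Mode = (α−1)/β = 34.4/6.9 = 4.9855.
Mean = α/β = 35.4/6.9 = 5.1304.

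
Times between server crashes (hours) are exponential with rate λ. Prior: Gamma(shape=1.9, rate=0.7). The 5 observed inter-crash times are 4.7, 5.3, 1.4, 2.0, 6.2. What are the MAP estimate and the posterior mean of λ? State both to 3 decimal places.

Σ times = 19.6. Posterior: Gamma(shape = 1.9+5 = 6.9, rate = 0.7+19.6 = 20.3).
Mode = (α−1)/β = 5.9/20.3 = 0.291.
Mean = α/β = 6.9/20.3 = 0.340.
The posterior is right-skewed, so the mean exceeds the mode.

λ_MAP = 0.291, E[λ|data] = 0.340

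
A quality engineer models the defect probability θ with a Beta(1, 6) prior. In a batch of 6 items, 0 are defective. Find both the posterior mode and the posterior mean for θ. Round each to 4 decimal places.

Posterior: Beta(1+0, 6+6) = Beta(1, 12).
Since α = 1 ≤ 1 and β > 1, the Beta density is monotone decreasing on [0,1]; the mode is at 0.
Mean = 1/(1+12) = 0.0769.

posterior mode = 0.0000, posterior mean = 0.0769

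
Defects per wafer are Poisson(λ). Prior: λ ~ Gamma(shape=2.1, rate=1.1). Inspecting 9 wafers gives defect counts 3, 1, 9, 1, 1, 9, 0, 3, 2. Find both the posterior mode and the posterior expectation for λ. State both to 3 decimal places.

Σ counts = 29. Posterior: Gamma(shape = 2.1+29 = 31.1, rate = 1.1+9 = 10.1).
Mode = (α−1)/β = 30.1/10.1 = 2.980.
Mean = α/β = 31.1/10.1 = 3.079.
The posterior is right-skewed, so the mean exceeds the mode.

posterior mode = 2.980, posterior expectation = 3.079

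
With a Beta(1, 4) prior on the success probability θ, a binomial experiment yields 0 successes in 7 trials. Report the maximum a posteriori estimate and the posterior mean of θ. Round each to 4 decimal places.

MAP = 0.0000; posterior mean = 0.0833

Posterior: Beta(1+0, 4+7) = Beta(1, 11).
Since α = 1 ≤ 1 and β > 1, the Beta density is monotone decreasing on [0,1]; the mode is at 0.
Mean = 1/(1+11) = 0.0833.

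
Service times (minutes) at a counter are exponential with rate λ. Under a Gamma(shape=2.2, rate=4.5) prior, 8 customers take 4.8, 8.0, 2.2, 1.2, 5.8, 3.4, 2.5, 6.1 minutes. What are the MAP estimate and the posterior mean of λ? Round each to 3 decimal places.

Σ times = 34.0. Posterior: Gamma(shape = 2.2+8 = 10.2, rate = 4.5+34.0 = 38.5).
Mode = (α−1)/β = 9.2/38.5 = 0.239.
Mean = α/β = 10.2/38.5 = 0.265.
Mean > mode: the posterior has a right tail.

MAP: 0.239. Posterior mean: 0.265.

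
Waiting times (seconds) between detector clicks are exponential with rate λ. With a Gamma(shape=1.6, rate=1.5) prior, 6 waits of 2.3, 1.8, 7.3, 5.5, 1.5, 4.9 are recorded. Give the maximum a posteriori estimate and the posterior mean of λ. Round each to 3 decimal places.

MAP: 0.266. Posterior mean: 0.306.

Σ times = 23.3. Posterior: Gamma(shape = 1.6+6 = 7.6, rate = 1.5+23.3 = 24.8).
Mode = (α−1)/β = 6.6/24.8 = 0.266.
Mean = α/β = 7.6/24.8 = 0.306.
Mean > mode: the posterior has a right tail.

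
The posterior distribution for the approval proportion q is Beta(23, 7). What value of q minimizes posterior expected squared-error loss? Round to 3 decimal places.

0.767

Mode = (23−1)/(23+7−2) = 22/28 = 0.786.
Mean = 23/(23+7) = 23/30 = 0.767.
Squared-error loss ⇒ the optimal estimator is the posterior mean.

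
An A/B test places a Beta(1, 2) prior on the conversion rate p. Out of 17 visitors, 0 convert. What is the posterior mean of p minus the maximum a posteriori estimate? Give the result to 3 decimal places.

0.050

Posterior: Beta(1+0, 2+17) = Beta(1, 19).
Since α = 1 ≤ 1 and β > 1, the Beta density is monotone decreasing on [0,1]; the mode is at 0.
Mean = 1/(1+19) = 0.050.
Difference = 0.050 − 0.000 = 0.050.
Mean > mode: the posterior has a right tail.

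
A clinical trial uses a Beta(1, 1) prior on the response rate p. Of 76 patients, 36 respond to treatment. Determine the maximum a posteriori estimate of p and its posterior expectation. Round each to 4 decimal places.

Posterior: Beta(1+36, 1+40) = Beta(37, 41).
Mode = (37−1)/(37+41−2) = 36/76 = 0.4737.
Mean = 37/(37+41) = 37/78 = 0.4744.
The mean is pulled above the mode by the posterior's right skew.

maximum a posteriori estimate = 0.4737, posterior expectation = 0.4744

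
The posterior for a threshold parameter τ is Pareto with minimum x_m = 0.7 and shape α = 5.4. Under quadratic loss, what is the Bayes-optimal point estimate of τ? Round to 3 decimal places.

0.859

The Pareto density is strictly decreasing on [x_m, ∞), so the mode is x_m = 0.700.
Mean = α·x_m/(α−1) = 5.4·0.7/4.4 = 0.859.
Quadratic loss ⇒ the optimal estimator is the posterior mean.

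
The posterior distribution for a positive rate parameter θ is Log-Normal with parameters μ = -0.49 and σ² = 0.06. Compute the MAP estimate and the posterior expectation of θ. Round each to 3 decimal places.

Mode = exp(μ − σ²) = exp(-0.55) = 0.577.
Mean = exp(μ + σ²/2) = exp(-0.460) = 0.631.
Right-skewed posterior ⇒ mode < mean.

MAP = 0.577; posterior mean = 0.631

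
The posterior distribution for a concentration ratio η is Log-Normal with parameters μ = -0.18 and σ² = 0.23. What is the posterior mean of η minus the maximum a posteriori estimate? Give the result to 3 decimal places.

Mode = exp(μ − σ²) = exp(-0.41) = 0.664.
Mean = exp(μ + σ²/2) = exp(-0.065) = 0.937.
Difference = 0.937 − 0.664 = 0.273.
Mean > mode: the posterior has a right tail.

0.273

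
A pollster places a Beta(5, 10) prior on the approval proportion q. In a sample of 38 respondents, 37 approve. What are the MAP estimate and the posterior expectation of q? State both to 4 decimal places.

Posterior: Beta(5+37, 10+1) = Beta(42, 11).
Mode = (42−1)/(42+11−2) = 41/51 = 0.8039.
Mean = 42/(42+11) = 42/53 = 0.7925.

MAP = 0.8039, posterior mean = 0.7925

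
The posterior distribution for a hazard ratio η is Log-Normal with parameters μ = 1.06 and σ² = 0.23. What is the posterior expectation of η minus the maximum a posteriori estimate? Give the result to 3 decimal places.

Mode = exp(μ − σ²) = exp(0.83) = 2.293.
Mean = exp(μ + σ²/2) = exp(1.175) = 3.238.
Difference = 3.238 − 2.293 = 0.945.
The posterior is right-skewed, so the mean exceeds the mode.

0.945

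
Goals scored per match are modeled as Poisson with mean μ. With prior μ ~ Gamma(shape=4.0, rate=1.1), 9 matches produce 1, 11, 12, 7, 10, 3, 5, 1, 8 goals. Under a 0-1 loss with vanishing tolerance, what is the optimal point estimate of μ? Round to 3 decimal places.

6.040

Σ counts = 58. Posterior: Gamma(shape = 4.0+58 = 62.0, rate = 1.1+9 = 10.1).
Mode = (α−1)/β = 61.0/10.1 = 6.040.
Mean = α/β = 62.0/10.1 = 6.139.
This is the posterior mode — the MAP estimate.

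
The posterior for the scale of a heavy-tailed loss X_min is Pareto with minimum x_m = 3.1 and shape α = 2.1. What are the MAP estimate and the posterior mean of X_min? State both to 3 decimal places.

MAP = 3.100; posterior mean = 5.918

The Pareto density is strictly decreasing on [x_m, ∞), so the mode is x_m = 3.100.
Mean = α·x_m/(α−1) = 2.1·3.1/1.1 = 5.918.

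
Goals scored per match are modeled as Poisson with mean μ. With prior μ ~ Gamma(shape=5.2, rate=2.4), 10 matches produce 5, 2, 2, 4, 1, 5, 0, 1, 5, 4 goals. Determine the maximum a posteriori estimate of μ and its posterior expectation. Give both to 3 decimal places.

Σ counts = 29. Posterior: Gamma(shape = 5.2+29 = 34.2, rate = 2.4+10 = 12.4).
Mode = (α−1)/β = 33.2/12.4 = 2.677.
Mean = α/β = 34.2/12.4 = 2.758.

μ_MAP = 2.677, E[μ|data] = 2.758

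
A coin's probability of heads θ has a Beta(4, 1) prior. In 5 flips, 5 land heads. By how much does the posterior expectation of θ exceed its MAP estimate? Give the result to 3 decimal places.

Posterior: Beta(4+5, 1+0) = Beta(9, 1).
Since β = 1 ≤ 1 and α > 1, the Beta density is monotone increasing on [0,1]; the mode is at 1.
Mean = 9/(9+1) = 0.900.
Difference = 0.900 − 1.000 = -0.100.

-0.100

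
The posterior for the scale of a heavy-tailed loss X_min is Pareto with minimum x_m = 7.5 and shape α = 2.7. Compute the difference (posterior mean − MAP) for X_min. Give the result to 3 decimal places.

4.412

The Pareto density is strictly decreasing on [x_m, ∞), so the mode is x_m = 7.500.
Mean = α·x_m/(α−1) = 2.7·7.5/1.7 = 11.912.
Difference = 11.912 − 7.500 = 4.412.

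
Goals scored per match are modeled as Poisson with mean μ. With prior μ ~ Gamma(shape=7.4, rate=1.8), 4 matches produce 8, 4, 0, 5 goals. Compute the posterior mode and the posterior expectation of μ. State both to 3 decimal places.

Σ counts = 17. Posterior: Gamma(shape = 7.4+17 = 24.4, rate = 1.8+4 = 5.8).
Mode = (α−1)/β = 23.4/5.8 = 4.034.
Mean = α/β = 24.4/5.8 = 4.207.
Mean > mode: the posterior has a right tail.

posterior mode = 4.034, posterior expectation = 4.207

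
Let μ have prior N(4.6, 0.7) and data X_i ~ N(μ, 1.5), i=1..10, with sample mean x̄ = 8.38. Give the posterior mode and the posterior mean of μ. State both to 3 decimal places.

posterior mode = 7.713, posterior mean = 7.713

Posterior for μ is Normal. Precision-weighted mean: (1/0.7·4.6 + 10/1.5·8.38) / (1/0.7 + 10/1.5) = 7.713.
A Normal posterior is symmetric, so mode = mean.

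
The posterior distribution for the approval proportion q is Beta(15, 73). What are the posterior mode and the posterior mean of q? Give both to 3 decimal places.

Mode = (15−1)/(15+73−2) = 14/86 = 0.163.
Mean = 15/(15+73) = 15/88 = 0.170.
The mean is pulled above the mode by the posterior's right skew.

q_MAP = 0.163, E[q|data] = 0.170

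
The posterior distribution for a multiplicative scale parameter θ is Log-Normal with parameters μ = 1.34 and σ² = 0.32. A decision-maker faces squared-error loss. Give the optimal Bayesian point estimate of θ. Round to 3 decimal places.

4.482

Mode = exp(μ − σ²) = exp(1.02) = 2.773.
Mean = exp(μ + σ²/2) = exp(1.500) = 4.482.
Squared-error loss ⇒ the optimal estimator is the posterior mean.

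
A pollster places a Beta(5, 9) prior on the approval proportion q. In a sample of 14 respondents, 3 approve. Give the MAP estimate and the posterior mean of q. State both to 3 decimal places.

Posterior: Beta(5+3, 9+11) = Beta(8, 20).
Mode = (8−1)/(8+20−2) = 7/26 = 0.269.
Mean = 8/(8+20) = 8/28 = 0.286.
The mean is pulled above the mode by the posterior's right skew.

MAP = 0.269; posterior mean = 0.286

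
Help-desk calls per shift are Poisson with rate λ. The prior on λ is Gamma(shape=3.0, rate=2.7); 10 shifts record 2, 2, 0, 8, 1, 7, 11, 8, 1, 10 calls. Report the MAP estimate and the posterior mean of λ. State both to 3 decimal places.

Σ counts = 50. Posterior: Gamma(shape = 3.0+50 = 53.0, rate = 2.7+10 = 12.7).
Mode = (α−1)/β = 52.0/12.7 = 4.094.
Mean = α/β = 53.0/12.7 = 4.173.
Mean > mode: the posterior has a right tail.

MAP estimate = 4.094, posterior mean = 4.173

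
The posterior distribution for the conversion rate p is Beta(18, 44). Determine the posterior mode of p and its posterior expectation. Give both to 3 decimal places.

MAP: 0.283. Posterior mean: 0.290.

Mode = (18−1)/(18+44−2) = 17/60 = 0.283.
Mean = 18/(18+44) = 18/62 = 0.290.
Mean > mode: the posterior has a right tail.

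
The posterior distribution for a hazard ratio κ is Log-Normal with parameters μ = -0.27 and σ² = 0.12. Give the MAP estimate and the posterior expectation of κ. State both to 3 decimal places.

Mode = exp(μ − σ²) = exp(-0.39) = 0.677.
Mean = exp(μ + σ²/2) = exp(-0.210) = 0.811.

MAP = 0.677, posterior mean = 0.811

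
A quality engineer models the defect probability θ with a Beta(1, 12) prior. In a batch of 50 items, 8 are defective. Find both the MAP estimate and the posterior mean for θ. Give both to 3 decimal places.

Posterior: Beta(1+8, 12+42) = Beta(9, 54).
Mode = (9−1)/(9+54−2) = 8/61 = 0.131.
Mean = 9/(9+54) = 9/63 = 0.143.
Right-skewed posterior ⇒ mode < mean.

MAP: 0.131. Posterior mean: 0.143.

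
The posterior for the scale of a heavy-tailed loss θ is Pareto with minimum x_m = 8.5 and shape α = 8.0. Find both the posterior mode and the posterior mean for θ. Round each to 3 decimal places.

The Pareto density is strictly decreasing on [x_m, ∞), so the mode is x_m = 8.500.
Mean = α·x_m/(α−1) = 8.0·8.5/7.0 = 9.714.

MAP: 8.500. Posterior mean: 9.714.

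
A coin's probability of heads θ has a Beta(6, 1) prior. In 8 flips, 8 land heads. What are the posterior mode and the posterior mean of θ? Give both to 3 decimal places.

Posterior: Beta(6+8, 1+0) = Beta(14, 1).
Since β = 1 ≤ 1 and α > 1, the Beta density is monotone increasing on [0,1]; the mode is at 1.
Mean = 14/(14+1) = 0.933.

posterior mode = 1.000, posterior mean = 0.933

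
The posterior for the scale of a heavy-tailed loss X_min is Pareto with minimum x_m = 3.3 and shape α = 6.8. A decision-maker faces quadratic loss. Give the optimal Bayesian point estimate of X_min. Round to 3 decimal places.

3.869

The Pareto density is strictly decreasing on [x_m, ∞), so the mode is x_m = 3.300.
Mean = α·x_m/(α−1) = 6.8·3.3/5.8 = 3.869.
Quadratic loss ⇒ the optimal estimator is the posterior mean.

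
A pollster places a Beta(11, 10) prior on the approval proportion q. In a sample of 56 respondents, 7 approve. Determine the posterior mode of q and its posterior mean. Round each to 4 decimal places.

Posterior: Beta(11+7, 10+49) = Beta(18, 59).
Mode = (18−1)/(18+59−2) = 17/75 = 0.2267.
Mean = 18/(18+59) = 18/77 = 0.2338.

MAP = 0.2267; posterior mean = 0.2338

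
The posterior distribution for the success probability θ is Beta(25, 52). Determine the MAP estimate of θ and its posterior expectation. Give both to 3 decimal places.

MAP: 0.320. Posterior mean: 0.325.

Mode = (25−1)/(25+52−2) = 24/75 = 0.320.
Mean = 25/(25+52) = 25/77 = 0.325.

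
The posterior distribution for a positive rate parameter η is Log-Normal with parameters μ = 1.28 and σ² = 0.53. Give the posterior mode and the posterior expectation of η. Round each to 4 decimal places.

MAP: 2.1170. Posterior mean: 4.6880.

Mode = exp(μ − σ²) = exp(0.75) = 2.1170.
Mean = exp(μ + σ²/2) = exp(1.545) = 4.6880.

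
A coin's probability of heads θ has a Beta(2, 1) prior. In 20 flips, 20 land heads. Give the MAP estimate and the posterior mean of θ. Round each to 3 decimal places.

MAP estimate = 1.000, posterior mean = 0.957

Posterior: Beta(2+20, 1+0) = Beta(22, 1).
Since β = 1 ≤ 1 and α > 1, the Beta density is monotone increasing on [0,1]; the mode is at 1.
Mean = 22/(22+1) = 0.957.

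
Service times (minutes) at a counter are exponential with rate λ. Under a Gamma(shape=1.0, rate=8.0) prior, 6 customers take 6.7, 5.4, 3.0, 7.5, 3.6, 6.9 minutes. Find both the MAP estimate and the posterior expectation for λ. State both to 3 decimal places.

MAP = 0.146; posterior mean = 0.170

Σ times = 33.1. Posterior: Gamma(shape = 1.0+6 = 7.0, rate = 8.0+33.1 = 41.1).
Mode = (α−1)/β = 6.0/41.1 = 0.146.
Mean = α/β = 7.0/41.1 = 0.170.
The mean is pulled above the mode by the posterior's right skew.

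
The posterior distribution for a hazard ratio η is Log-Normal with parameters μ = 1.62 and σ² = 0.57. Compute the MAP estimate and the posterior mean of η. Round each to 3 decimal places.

MAP estimate = 2.858, posterior mean = 6.719

Mode = exp(μ − σ²) = exp(1.05) = 2.858.
Mean = exp(μ + σ²/2) = exp(1.905) = 6.719.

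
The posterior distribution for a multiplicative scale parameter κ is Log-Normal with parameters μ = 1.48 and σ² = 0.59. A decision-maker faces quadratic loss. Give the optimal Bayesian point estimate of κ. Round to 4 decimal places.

5.9003

Mode = exp(μ − σ²) = exp(0.89) = 2.4351.
Mean = exp(μ + σ²/2) = exp(1.775) = 5.9003.
Quadratic loss ⇒ the optimal estimator is the posterior mean.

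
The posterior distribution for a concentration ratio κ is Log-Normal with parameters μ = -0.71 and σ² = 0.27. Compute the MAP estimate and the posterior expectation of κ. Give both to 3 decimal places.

MAP = 0.375, posterior mean = 0.563

Mode = exp(μ − σ²) = exp(-0.98) = 0.375.
Mean = exp(μ + σ²/2) = exp(-0.575) = 0.563.
The mean is pulled above the mode by the posterior's right skew.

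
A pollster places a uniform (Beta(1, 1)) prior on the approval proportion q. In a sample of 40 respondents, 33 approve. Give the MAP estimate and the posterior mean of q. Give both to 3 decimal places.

Posterior: Beta(1+33, 1+7) = Beta(34, 8).
Mode = (34−1)/(34+8−2) = 33/40 = 0.825.
With a flat prior the MAP equals the MLE, 33/40.
Mean = 34/(34+8) = 34/42 = 0.810.
Mode > mean: the posterior has a left tail.

MAP = 0.825; posterior mean = 0.810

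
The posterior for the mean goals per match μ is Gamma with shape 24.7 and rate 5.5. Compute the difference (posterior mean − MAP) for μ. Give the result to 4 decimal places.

Mode = (α−1)/β = 23.7/5.5 = 4.3091.
Mean = α/β = 24.7/5.5 = 4.4909.
Difference = 4.4909 − 4.3091 = 0.1818.
Mean > mode: the posterior has a right tail.

0.1818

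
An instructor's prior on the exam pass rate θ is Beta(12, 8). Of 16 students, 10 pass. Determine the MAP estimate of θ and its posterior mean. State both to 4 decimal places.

Posterior: Beta(12+10, 8+6) = Beta(22, 14).
Mode = (22−1)/(22+14−2) = 21/34 = 0.6176.
Mean = 22/(22+14) = 22/36 = 0.6111.

MAP: 0.6176. Posterior mean: 0.6111.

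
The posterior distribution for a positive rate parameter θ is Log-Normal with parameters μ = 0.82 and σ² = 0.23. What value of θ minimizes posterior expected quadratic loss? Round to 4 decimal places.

Mode = exp(μ − σ²) = exp(0.59) = 1.8040.
Mean = exp(μ + σ²/2) = exp(0.935) = 2.5472.
Quadratic loss ⇒ the optimal estimator is the posterior mean.

2.5472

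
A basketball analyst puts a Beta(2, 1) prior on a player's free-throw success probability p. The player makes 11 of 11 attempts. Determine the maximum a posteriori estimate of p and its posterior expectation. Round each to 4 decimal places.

Posterior: Beta(2+11, 1+0) = Beta(13, 1).
Since β = 1 ≤ 1 and α > 1, the Beta density is monotone increasing on [0,1]; the mode is at 1.
Mean = 13/(13+1) = 0.9286.
Mode > mean: the posterior has a left tail.

p_MAP = 1.0000, E[p|data] = 0.9286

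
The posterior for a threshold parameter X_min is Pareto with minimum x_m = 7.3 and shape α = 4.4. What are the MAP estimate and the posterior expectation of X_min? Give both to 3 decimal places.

X_min_MAP = 7.300, E[X_min|data] = 9.447

The Pareto density is strictly decreasing on [x_m, ∞), so the mode is x_m = 7.300.
Mean = α·x_m/(α−1) = 4.4·7.3/3.4 = 9.447.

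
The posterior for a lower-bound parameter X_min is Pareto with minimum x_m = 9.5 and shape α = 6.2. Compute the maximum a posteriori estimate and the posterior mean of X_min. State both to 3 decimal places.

MAP = 9.500; posterior mean = 11.327

The Pareto density is strictly decreasing on [x_m, ∞), so the mode is x_m = 9.500.
Mean = α·x_m/(α−1) = 6.2·9.5/5.2 = 11.327.
The posterior is right-skewed, so the mean exceeds the mode.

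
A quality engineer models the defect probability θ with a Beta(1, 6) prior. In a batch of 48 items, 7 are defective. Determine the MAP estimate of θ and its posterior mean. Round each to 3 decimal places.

Posterior: Beta(1+7, 6+41) = Beta(8, 47).
Mode = (8−1)/(8+47−2) = 7/53 = 0.132.
Mean = 8/(8+47) = 8/55 = 0.145.

MAP = 0.132, posterior mean = 0.145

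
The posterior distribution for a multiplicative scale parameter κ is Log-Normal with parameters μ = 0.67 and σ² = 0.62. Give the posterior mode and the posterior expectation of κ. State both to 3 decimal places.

MAP = 1.051; posterior mean = 2.664

Mode = exp(μ − σ²) = exp(0.05) = 1.051.
Mean = exp(μ + σ²/2) = exp(0.980) = 2.664.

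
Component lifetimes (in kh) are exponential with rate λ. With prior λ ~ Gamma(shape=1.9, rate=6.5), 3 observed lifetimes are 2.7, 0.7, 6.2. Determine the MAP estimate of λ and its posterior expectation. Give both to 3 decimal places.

Σ times = 9.6. Posterior: Gamma(shape = 1.9+3 = 4.9, rate = 6.5+9.6 = 16.1).
Mode = (α−1)/β = 3.9/16.1 = 0.242.
Mean = α/β = 4.9/16.1 = 0.304.

MAP = 0.242; posterior mean = 0.304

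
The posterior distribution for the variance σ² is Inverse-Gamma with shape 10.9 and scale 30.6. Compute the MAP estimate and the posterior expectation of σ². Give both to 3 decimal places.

Mode = β/(α+1) = 30.6/11.9 = 2.571.
Mean = β/(α−1) = 30.6/9.9 = 3.091.
Mean > mode: the posterior has a right tail.

MAP estimate = 2.571, posterior expectation = 3.091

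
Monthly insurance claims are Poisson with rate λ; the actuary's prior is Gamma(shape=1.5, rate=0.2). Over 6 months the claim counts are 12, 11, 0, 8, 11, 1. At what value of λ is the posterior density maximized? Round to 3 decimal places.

7.016

Σ counts = 43. Posterior: Gamma(shape = 1.5+43 = 44.5, rate = 0.2+6 = 6.2).
Mode = (α−1)/β = 43.5/6.2 = 7.016.
Mean = α/β = 44.5/6.2 = 7.177.
This is the posterior mode — the MAP estimate.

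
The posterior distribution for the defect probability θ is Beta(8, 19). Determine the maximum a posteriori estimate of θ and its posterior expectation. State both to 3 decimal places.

Mode = (8−1)/(8+19−2) = 7/25 = 0.280.
Mean = 8/(8+19) = 8/27 = 0.296.

MAP = 0.280, posterior mean = 0.296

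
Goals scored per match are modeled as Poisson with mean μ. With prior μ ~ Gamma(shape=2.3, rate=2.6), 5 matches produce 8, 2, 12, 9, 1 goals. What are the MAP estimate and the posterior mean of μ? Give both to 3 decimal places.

MAP: 4.382. Posterior mean: 4.513.

Σ counts = 32. Posterior: Gamma(shape = 2.3+32 = 34.3, rate = 2.6+5 = 7.6).
Mode = (α−1)/β = 33.3/7.6 = 4.382.
Mean = α/β = 34.3/7.6 = 4.513.
The posterior is right-skewed, so the mean exceeds the mode.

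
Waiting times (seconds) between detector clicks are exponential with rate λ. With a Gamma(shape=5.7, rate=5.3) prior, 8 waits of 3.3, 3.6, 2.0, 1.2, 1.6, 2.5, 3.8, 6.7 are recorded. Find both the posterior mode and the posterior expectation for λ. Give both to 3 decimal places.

λ_MAP = 0.423, E[λ|data] = 0.457

Σ times = 24.7. Posterior: Gamma(shape = 5.7+8 = 13.7, rate = 5.3+24.7 = 30.0).
Mode = (α−1)/β = 12.7/30.0 = 0.423.
Mean = α/β = 13.7/30.0 = 0.457.
The posterior is right-skewed, so the mean exceeds the mode.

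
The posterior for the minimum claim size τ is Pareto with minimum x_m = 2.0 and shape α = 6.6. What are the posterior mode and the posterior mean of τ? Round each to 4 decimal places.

MAP = 2.0000, posterior mean = 2.3571

The Pareto density is strictly decreasing on [x_m, ∞), so the mode is x_m = 2.0000.
Mean = α·x_m/(α−1) = 6.6·2.0/5.6 = 2.3571.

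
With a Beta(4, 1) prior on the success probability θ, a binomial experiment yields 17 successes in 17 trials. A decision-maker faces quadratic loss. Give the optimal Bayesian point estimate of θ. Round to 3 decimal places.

Posterior: Beta(4+17, 1+0) = Beta(21, 1).
Since β = 1 ≤ 1 and α > 1, the Beta density is monotone increasing on [0,1]; the mode is at 1.
Mean = 21/(21+1) = 0.955.
Quadratic loss ⇒ the optimal estimator is the posterior mean.

0.955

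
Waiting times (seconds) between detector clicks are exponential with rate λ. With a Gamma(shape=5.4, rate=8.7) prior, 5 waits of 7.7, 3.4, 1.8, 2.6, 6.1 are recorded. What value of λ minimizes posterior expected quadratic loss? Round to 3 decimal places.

Σ times = 21.6. Posterior: Gamma(shape = 5.4+5 = 10.4, rate = 8.7+21.6 = 30.3).
Mode = (α−1)/β = 9.4/30.3 = 0.310.
Mean = α/β = 10.4/30.3 = 0.343.
Quadratic loss ⇒ the optimal estimator is the posterior mean.

0.343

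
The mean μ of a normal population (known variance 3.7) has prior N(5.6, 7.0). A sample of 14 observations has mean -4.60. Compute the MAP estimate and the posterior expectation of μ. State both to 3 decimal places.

MAP: -4.229. Posterior mean: -4.229.

Posterior for μ is Normal. Precision-weighted mean: (1/7.0·5.6 + 14/3.7·-4.60) / (1/7.0 + 14/3.7) = -4.229.
A Normal posterior is symmetric, so mode = mean.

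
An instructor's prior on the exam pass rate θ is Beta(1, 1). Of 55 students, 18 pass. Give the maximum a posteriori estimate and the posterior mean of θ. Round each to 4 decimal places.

Posterior: Beta(1+18, 1+37) = Beta(19, 38).
Mode = (19−1)/(19+38−2) = 18/55 = 0.3273.
With a flat prior the MAP equals the MLE, 18/55.
Mean = 19/(19+38) = 19/57 = 0.3333.

MAP = 0.3273; posterior mean = 0.3333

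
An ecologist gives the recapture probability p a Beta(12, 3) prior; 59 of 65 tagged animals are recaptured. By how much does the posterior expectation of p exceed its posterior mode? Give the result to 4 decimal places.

Posterior: Beta(12+59, 3+6) = Beta(71, 9).
Mode = (71−1)/(71+9−2) = 70/78 = 0.8974.
Mean = 71/(71+9) = 71/80 = 0.8875.
Difference = 0.8875 − 0.8974 = -0.0099.

-0.0099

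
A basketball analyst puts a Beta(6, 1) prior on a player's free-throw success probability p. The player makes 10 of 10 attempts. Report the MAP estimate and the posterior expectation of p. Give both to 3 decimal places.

Posterior: Beta(6+10, 1+0) = Beta(16, 1).
Since β = 1 ≤ 1 and α > 1, the Beta density is monotone increasing on [0,1]; the mode is at 1.
Mean = 16/(16+1) = 0.941.

p_MAP = 1.000, E[p|data] = 0.941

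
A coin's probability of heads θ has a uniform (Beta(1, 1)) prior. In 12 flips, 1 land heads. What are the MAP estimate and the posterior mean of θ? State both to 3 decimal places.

Posterior: Beta(1+1, 1+11) = Beta(2, 12).
Mode = (2−1)/(2+12−2) = 1/12 = 0.083.
With a flat prior the MAP equals the MLE, 1/12.
Mean = 2/(2+12) = 2/14 = 0.143.

θ_MAP = 0.083, E[θ|data] = 0.143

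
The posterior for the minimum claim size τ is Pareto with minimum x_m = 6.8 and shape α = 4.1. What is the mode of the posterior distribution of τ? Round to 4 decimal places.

The Pareto density is strictly decreasing on [x_m, ∞), so the mode is x_m = 6.8000.
Mean = α·x_m/(α−1) = 4.1·6.8/3.1 = 8.9935.
This is the posterior mode — the MAP estimate.

6.8000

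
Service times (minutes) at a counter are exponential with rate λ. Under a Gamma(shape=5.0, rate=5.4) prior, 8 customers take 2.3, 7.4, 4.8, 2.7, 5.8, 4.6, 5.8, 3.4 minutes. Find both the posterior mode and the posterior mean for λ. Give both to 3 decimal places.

Σ times = 36.8. Posterior: Gamma(shape = 5.0+8 = 13.0, rate = 5.4+36.8 = 42.2).
Mode = (α−1)/β = 12.0/42.2 = 0.284.
Mean = α/β = 13.0/42.2 = 0.308.
The posterior is right-skewed, so the mean exceeds the mode.

posterior mode = 0.284, posterior mean = 0.308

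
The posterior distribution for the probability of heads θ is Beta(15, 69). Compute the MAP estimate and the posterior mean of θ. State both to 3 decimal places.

Mode = (15−1)/(15+69−2) = 14/82 = 0.171.
Mean = 15/(15+69) = 15/84 = 0.179.
Right-skewed posterior ⇒ mode < mean.

MAP = 0.171, posterior mean = 0.179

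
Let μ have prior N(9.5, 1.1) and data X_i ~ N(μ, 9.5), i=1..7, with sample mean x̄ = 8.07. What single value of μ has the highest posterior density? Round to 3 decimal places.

8.860

Posterior for μ is Normal. Precision-weighted mean: (1/1.1·9.5 + 7/9.5·8.07) / (1/1.1 + 7/9.5) = 8.860.
A Normal posterior is symmetric, so mode = mean.
This is the posterior mode — the MAP estimate.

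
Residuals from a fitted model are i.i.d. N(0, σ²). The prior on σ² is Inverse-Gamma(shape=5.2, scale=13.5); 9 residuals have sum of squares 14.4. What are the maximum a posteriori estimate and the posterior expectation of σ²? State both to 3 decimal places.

MAP: 1.935. Posterior mean: 2.379.

Posterior: Inverse-Gamma(shape = 5.2+9/2 = 9.7, scale = 13.5+14.4/2 = 20.7).
Mode = β/(α+1) = 20.7/10.7 = 1.935.
Mean = β/(α−1) = 20.7/8.7 = 2.379.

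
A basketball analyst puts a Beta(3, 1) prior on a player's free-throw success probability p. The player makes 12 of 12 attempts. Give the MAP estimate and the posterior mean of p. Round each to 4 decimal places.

Posterior: Beta(3+12, 1+0) = Beta(15, 1).
Since β = 1 ≤ 1 and α > 1, the Beta density is monotone increasing on [0,1]; the mode is at 1.
Mean = 15/(15+1) = 0.9375.

MAP = 1.0000, posterior mean = 0.9375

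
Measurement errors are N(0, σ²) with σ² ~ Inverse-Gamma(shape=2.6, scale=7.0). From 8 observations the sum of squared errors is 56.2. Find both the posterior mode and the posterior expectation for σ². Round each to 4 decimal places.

Posterior: Inverse-Gamma(shape = 2.6+8/2 = 6.6, scale = 7.0+56.2/2 = 35.1).
Mode = β/(α+1) = 35.1/7.6 = 4.6184.
Mean = β/(α−1) = 35.1/5.6 = 6.2679.

MAP = 4.6184; posterior mean = 6.2679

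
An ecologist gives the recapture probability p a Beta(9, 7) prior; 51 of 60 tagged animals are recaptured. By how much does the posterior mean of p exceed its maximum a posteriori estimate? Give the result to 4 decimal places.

Posterior: Beta(9+51, 7+9) = Beta(60, 16).
Mode = (60−1)/(60+16−2) = 59/74 = 0.7973.
Mean = 60/(60+16) = 60/76 = 0.7895.
Difference = 0.7895 − 0.7973 = -0.0078.

-0.0078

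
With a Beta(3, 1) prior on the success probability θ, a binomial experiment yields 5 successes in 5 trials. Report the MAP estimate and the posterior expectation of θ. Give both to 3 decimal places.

MAP = 1.000; posterior mean = 0.889

Posterior: Beta(3+5, 1+0) = Beta(8, 1).
Since β = 1 ≤ 1 and α > 1, the Beta density is monotone increasing on [0,1]; the mode is at 1.
Mean = 8/(8+1) = 0.889.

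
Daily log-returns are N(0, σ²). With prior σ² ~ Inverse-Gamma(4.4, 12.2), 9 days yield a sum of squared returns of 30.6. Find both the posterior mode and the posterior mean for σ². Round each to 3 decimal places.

posterior mode = 2.778, posterior mean = 3.481

Posterior: Inverse-Gamma(shape = 4.4+9/2 = 8.9, scale = 12.2+30.6/2 = 27.5).
Mode = β/(α+1) = 27.5/9.9 = 2.778.
Mean = β/(α−1) = 27.5/7.9 = 3.481.
Mean > mode: the posterior has a right tail.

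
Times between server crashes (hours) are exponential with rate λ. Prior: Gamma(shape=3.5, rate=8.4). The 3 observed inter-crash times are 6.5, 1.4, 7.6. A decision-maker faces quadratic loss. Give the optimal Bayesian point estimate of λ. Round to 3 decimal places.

0.272

Σ times = 15.5. Posterior: Gamma(shape = 3.5+3 = 6.5, rate = 8.4+15.5 = 23.9).
Mode = (α−1)/β = 5.5/23.9 = 0.230.
Mean = α/β = 6.5/23.9 = 0.272.
Quadratic loss ⇒ the optimal estimator is the posterior mean.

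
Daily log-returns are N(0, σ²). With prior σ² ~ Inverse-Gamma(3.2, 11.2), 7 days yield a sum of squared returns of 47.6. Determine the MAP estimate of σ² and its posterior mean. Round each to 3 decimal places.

Posterior: Inverse-Gamma(shape = 3.2+7/2 = 6.7, scale = 11.2+47.6/2 = 35.0).
Mode = β/(α+1) = 35.0/7.7 = 4.545.
Mean = β/(α−1) = 35.0/5.7 = 6.140.

MAP estimate = 4.545, posterior mean = 6.140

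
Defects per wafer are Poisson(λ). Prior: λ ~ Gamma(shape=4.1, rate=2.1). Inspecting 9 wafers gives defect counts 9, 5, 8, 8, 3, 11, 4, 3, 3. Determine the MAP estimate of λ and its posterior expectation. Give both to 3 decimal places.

Σ counts = 54. Posterior: Gamma(shape = 4.1+54 = 58.1, rate = 2.1+9 = 11.1).
Mode = (α−1)/β = 57.1/11.1 = 5.144.
Mean = α/β = 58.1/11.1 = 5.234.

MAP: 5.144. Posterior mean: 5.234.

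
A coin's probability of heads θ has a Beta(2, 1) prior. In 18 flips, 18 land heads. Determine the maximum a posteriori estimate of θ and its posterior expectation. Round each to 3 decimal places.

MAP: 1.000. Posterior mean: 0.952.

Posterior: Beta(2+18, 1+0) = Beta(20, 1).
Since β = 1 ≤ 1 and α > 1, the Beta density is monotone increasing on [0,1]; the mode is at 1.
Mean = 20/(20+1) = 0.952.
Mode > mean: the posterior has a left tail.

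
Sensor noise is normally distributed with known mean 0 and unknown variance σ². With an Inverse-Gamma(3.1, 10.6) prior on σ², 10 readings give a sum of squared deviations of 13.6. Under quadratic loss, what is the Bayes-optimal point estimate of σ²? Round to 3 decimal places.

Posterior: Inverse-Gamma(shape = 3.1+10/2 = 8.1, scale = 10.6+13.6/2 = 17.4).
Mode = β/(α+1) = 17.4/9.1 = 1.912.
Mean = β/(α−1) = 17.4/7.1 = 2.451.
Quadratic loss ⇒ the optimal estimator is the posterior mean.

2.451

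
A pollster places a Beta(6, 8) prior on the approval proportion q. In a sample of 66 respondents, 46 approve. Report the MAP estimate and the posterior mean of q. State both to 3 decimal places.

MAP: 0.654. Posterior mean: 0.650.

Posterior: Beta(6+46, 8+20) = Beta(52, 28).
Mode = (52−1)/(52+28−2) = 51/78 = 0.654.
Mean = 52/(52+28) = 52/80 = 0.650.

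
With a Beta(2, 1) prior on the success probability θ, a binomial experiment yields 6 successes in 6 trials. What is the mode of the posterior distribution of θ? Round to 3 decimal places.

Posterior: Beta(2+6, 1+0) = Beta(8, 1).
Since β = 1 ≤ 1 and α > 1, the Beta density is monotone increasing on [0,1]; the mode is at 1.
Mean = 8/(8+1) = 0.889.
This is the posterior mode — the MAP estimate.

1.000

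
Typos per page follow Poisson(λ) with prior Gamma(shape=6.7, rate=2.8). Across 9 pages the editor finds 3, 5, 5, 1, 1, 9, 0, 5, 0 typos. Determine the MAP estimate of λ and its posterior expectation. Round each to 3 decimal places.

MAP = 2.941; posterior mean = 3.025

Σ counts = 29. Posterior: Gamma(shape = 6.7+29 = 35.7, rate = 2.8+9 = 11.8).
Mode = (α−1)/β = 34.7/11.8 = 2.941.
Mean = α/β = 35.7/11.8 = 3.025.
Right-skewed posterior ⇒ mode < mean.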